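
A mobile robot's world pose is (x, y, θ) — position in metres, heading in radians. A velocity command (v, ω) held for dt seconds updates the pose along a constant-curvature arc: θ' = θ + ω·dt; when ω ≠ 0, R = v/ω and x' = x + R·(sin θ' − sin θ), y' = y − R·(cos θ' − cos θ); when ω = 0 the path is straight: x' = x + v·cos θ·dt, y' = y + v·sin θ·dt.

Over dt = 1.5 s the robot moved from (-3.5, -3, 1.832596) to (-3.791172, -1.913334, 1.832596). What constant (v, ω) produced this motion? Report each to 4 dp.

Δθ = 1.832596 − 1.832596 = 0.000000
ω = Δθ/dt = 0.000000/1.5 = 0.0000
ω = 0 → v = (Δx·cos θ + Δy·sin θ)/dt = 0.7500

v = 0.7500, ω = 0.0000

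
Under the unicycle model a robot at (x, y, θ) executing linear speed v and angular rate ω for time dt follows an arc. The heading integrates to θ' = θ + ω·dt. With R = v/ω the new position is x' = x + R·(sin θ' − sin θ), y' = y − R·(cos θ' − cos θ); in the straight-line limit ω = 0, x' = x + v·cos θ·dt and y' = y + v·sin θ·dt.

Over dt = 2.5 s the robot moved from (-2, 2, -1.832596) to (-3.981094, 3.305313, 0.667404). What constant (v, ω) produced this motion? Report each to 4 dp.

v = -1.2500, ω = 1.0000

Δθ = 0.667404 − -1.832596 = 2.500000
ω = Δθ/dt = 2.500000/2.5 = 1.0000
R = Δx/(sin θ' − sin θ) = -1.2500
v = R·ω = -1.2500·1.0000 = -1.2500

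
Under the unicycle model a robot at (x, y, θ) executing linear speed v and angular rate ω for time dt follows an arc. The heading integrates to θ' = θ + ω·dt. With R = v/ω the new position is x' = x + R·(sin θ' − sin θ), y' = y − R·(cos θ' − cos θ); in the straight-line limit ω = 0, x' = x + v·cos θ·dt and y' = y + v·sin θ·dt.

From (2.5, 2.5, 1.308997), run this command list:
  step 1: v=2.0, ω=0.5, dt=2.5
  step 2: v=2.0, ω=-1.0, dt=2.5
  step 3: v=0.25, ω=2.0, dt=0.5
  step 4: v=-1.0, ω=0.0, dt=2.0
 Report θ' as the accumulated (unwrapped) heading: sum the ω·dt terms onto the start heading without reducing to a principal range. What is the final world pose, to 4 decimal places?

step 1: θ'=2.5590 (R=4.0000) → pose (0.8371, 6.8754, 2.5590)
step 2: θ'=0.0590 (R=-2.0000) → pose (1.8195, 10.5420, 0.0590)
step 3: θ'=1.0590 (R=0.1250) → pose (1.9211, 10.6056, 1.0590)
step 4: θ'=1.0590 (straight) → pose (0.9416, 8.8619, 1.0590)

(0.9416, 8.8619, 1.0590)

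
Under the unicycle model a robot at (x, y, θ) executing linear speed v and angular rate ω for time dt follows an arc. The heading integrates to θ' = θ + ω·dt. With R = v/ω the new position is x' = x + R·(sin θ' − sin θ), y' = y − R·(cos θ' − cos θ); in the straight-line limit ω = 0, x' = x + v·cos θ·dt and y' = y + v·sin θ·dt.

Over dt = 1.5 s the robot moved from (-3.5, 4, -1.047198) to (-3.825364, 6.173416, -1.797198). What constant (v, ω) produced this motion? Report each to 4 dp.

Δθ = -1.797198 − -1.047198 = -0.750000
ω = Δθ/dt = -0.750000/1.5 = -0.5000
R = −Δy/(cos θ' − cos θ) = 3.0000
v = R·ω = 3.0000·-0.5000 = -1.5000

v = -1.5000, ω = -0.5000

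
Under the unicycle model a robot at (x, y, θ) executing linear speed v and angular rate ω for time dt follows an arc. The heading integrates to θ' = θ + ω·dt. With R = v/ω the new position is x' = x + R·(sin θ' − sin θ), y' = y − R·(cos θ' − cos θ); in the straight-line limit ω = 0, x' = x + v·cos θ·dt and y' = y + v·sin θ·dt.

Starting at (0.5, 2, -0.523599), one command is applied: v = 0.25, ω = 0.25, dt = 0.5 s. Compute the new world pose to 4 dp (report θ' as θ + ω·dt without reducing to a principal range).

(0.6119, 1.9444, -0.3986)

θ' = -0.5236 + 0.25·0.5 = -0.3986
R = v/ω = 0.25/0.25 = 1.0000
x' = 0.5 + 1.0000·(sin -0.3986 − sin -0.5236) = 0.6119
y' = 2 − 1.0000·(cos -0.3986 − cos -0.5236) = 1.9444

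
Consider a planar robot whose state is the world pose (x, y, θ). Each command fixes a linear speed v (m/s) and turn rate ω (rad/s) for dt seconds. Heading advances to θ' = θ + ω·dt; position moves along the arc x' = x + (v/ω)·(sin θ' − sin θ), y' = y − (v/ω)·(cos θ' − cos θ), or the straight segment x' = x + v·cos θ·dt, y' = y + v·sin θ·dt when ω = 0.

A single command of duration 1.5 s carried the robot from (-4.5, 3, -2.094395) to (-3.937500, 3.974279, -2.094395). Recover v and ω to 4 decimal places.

Δθ = -2.094395 − -2.094395 = 0.000000
ω = Δθ/dt = 0.000000/1.5 = 0.0000
ω = 0 → v = (Δx·cos θ + Δy·sin θ)/dt = -0.7500

v = -0.7500, ω = 0.0000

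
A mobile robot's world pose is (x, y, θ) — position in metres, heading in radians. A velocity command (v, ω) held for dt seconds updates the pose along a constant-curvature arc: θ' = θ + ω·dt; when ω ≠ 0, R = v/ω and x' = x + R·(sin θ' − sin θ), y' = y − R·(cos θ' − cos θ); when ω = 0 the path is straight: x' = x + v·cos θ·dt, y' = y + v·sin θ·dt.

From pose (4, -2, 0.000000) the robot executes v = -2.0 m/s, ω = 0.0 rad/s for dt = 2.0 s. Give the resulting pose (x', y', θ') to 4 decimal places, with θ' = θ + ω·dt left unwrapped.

θ' = 0.0000 + 0.0·2.0 = 0.0000
ω = 0 → straight: x' = 4 + -2.0·cos(0.0000)·2.0 = 0.0000
y' = -2 + -2.0·sin(0.0000)·2.0 = -2.0000

(0.0000, -2.0000, 0.0000)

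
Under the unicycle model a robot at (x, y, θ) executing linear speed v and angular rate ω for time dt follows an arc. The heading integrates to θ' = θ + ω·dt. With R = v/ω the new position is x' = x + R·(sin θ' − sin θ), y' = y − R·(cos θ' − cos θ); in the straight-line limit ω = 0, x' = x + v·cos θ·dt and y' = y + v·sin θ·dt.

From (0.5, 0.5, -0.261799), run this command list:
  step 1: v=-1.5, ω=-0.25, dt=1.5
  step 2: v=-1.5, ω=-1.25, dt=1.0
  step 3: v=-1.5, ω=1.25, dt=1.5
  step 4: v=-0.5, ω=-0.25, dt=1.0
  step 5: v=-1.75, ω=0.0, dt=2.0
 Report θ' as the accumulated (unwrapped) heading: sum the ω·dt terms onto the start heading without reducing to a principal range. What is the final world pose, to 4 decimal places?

(-6.9431, 5.3560, -0.2618)

step 1: θ'=-0.6368 (R=6.0000) → pose (-1.5148, 1.4715, -0.6368)
step 2: θ'=-1.8868 (R=1.2000) → pose (-1.9419, 2.8093, -1.8868)
step 3: θ'=-0.0118 (R=-1.2000) → pose (-3.0683, 4.3821, -0.0118)
step 4: θ'=-0.2618 (R=2.0000) → pose (-3.5623, 4.4501, -0.2618)
step 5: θ'=-0.2618 (straight) → pose (-6.9431, 5.3560, -0.2618)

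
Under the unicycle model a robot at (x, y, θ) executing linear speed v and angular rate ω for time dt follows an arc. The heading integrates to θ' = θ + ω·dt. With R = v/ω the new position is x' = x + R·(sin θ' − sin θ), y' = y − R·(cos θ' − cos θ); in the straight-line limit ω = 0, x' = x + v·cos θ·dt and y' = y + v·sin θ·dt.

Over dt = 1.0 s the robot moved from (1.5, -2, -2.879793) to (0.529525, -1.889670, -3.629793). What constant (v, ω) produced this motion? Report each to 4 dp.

v = 1.0000, ω = -0.7500

Δθ = -3.629793 − -2.879793 = -0.750000
ω = Δθ/dt = -0.750000/1.0 = -0.7500
R = Δx/(sin θ' − sin θ) = -1.3333
v = R·ω = -1.3333·-0.7500 = 1.0000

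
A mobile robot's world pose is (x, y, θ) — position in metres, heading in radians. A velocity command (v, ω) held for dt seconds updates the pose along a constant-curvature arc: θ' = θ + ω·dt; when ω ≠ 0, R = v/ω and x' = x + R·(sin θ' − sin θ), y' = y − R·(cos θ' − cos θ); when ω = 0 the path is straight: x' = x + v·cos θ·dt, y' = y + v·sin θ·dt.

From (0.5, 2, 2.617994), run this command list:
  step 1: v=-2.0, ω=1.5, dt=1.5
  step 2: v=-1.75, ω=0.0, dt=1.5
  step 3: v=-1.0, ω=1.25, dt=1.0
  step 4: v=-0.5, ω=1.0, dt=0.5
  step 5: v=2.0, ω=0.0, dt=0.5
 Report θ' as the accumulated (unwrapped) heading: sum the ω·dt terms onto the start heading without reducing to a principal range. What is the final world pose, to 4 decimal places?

(2.1163, 6.9274, 6.6180)

step 1: θ'=4.8680 (R=-1.3333) → pose (2.4839, 3.3613, 4.8680)
step 2: θ'=4.8680 (straight) → pose (2.0771, 5.9546, 4.8680)
step 3: θ'=6.1180 (R=-0.8000) → pose (1.4183, 6.6197, 6.1180)
step 4: θ'=6.6180 (R=-0.5000) → pose (1.1718, 6.5988, 6.6180)
step 5: θ'=6.6180 (straight) → pose (2.1163, 6.9274, 6.6180)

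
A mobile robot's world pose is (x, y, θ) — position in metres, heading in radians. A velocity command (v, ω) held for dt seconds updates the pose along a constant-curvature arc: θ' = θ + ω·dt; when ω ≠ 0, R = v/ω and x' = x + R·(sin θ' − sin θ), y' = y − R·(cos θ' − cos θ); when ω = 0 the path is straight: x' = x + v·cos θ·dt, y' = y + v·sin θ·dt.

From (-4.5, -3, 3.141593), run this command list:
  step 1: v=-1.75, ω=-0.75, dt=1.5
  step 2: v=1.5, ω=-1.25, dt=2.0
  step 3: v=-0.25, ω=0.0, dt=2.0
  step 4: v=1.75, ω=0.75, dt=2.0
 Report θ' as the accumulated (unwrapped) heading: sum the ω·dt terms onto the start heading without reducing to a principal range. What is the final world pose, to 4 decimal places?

step 1: θ'=2.0166 (R=2.3333) → pose (-2.3947, -4.3273, 2.0166)
step 2: θ'=-0.4834 (R=-1.2000) → pose (-0.7542, -2.7473, -0.4834)
step 3: θ'=-0.4834 (straight) → pose (-1.1969, -2.5149, -0.4834)
step 4: θ'=1.0166 (R=2.3333) → pose (1.8717, -1.6769, 1.0166)

(1.8717, -1.6769, 1.0166)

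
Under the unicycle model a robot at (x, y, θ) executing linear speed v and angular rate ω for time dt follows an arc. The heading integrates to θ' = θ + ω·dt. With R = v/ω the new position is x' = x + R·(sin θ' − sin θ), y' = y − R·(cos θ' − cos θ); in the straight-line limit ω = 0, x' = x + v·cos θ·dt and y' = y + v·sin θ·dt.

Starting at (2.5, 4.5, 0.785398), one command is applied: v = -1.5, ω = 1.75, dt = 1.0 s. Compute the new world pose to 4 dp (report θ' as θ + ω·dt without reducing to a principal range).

θ' = 0.7854 + 1.75·1.0 = 2.5354
R = v/ω = -1.5/1.75 = -0.8571
x' = 2.5 + -0.8571·(sin 2.5354 − sin 0.7854) = 2.6177
y' = 4.5 − -0.8571·(cos 2.5354 − cos 0.7854) = 3.1895

(2.6177, 3.1895, 2.5354)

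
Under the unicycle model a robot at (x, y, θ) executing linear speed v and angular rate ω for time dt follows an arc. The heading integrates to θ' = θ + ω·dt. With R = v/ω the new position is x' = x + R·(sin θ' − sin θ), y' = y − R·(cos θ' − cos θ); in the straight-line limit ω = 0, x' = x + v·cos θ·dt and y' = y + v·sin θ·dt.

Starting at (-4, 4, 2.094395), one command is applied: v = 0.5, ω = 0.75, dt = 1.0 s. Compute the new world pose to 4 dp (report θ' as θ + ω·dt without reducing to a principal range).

(-4.3821, 4.3041, 2.8444)

θ' = 2.0944 + 0.75·1.0 = 2.8444
R = v/ω = 0.5/0.75 = 0.6667
x' = -4 + 0.6667·(sin 2.8444 − sin 2.0944) = -4.3821
y' = 4 − 0.6667·(cos 2.8444 − cos 2.0944) = 4.3041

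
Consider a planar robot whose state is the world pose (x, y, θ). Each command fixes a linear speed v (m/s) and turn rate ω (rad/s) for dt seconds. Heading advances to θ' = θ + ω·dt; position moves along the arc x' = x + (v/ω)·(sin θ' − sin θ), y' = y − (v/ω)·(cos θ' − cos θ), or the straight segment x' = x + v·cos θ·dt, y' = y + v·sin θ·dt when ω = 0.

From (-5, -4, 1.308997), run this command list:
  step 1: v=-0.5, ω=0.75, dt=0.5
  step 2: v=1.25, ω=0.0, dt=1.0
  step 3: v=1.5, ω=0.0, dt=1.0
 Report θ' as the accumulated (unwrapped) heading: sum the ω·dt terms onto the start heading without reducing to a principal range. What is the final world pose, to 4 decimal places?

(-5.3291, -1.5155, 1.6840)

step 1: θ'=1.6840 (R=-0.6667) → pose (-5.0184, -4.2479, 1.6840)
step 2: θ'=1.6840 (straight) → pose (-5.1596, -3.0059, 1.6840)
step 3: θ'=1.6840 (straight) → pose (-5.3291, -1.5155, 1.6840)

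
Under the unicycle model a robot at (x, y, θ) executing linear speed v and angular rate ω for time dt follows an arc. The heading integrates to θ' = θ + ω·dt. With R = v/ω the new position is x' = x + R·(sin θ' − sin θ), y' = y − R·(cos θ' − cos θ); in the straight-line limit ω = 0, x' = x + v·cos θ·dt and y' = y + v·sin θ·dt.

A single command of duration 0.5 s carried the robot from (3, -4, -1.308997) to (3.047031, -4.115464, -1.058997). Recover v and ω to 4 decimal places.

Δθ = -1.058997 − -1.308997 = 0.250000
ω = Δθ/dt = 0.250000/0.5 = 0.5000
R = −Δy/(cos θ' − cos θ) = 0.5000
v = R·ω = 0.5000·0.5000 = 0.2500

v = 0.2500, ω = 0.5000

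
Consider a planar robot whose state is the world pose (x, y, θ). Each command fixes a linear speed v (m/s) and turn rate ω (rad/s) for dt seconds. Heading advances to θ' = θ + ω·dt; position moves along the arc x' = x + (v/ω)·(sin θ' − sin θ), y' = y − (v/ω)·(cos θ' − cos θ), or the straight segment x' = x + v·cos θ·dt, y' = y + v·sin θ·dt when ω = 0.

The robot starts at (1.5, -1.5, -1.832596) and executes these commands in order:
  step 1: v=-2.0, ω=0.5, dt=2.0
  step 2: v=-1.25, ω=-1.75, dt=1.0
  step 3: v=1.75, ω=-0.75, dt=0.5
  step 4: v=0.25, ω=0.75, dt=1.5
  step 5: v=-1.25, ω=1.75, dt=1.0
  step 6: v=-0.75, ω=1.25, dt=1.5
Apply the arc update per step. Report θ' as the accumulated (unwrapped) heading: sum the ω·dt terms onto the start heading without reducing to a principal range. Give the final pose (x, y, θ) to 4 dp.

(-1.5928, 2.9230, 1.7924)

step 1: θ'=-0.8326 (R=-4.0000) → pose (0.5950, 2.2271, -0.8326)
step 2: θ'=-2.5826 (R=0.7143) → pose (0.7446, 3.3134, -2.5826)
step 3: θ'=-2.9576 (R=-2.3333) → pose (-0.0660, 2.9976, -2.9576)
step 4: θ'=-1.8326 (R=0.3333) → pose (-0.3270, 2.7561, -1.8326)
step 5: θ'=-0.0826 (R=-0.7143) → pose (-0.9580, 3.6529, -0.0826)
step 6: θ'=1.7924 (R=-0.6000) → pose (-1.5928, 2.9230, 1.7924)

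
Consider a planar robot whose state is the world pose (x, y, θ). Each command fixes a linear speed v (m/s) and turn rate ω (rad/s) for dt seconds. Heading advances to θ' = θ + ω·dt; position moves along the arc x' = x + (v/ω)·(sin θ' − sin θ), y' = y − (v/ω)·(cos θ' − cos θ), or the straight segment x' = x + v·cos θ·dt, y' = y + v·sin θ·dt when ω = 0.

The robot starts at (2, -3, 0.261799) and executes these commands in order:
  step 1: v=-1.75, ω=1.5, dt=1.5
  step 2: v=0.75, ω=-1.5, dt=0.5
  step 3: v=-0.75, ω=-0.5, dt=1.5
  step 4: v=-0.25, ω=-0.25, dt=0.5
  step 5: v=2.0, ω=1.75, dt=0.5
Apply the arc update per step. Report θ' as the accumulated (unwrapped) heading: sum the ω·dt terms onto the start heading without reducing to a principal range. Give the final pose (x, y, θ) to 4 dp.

step 1: θ'=2.5118 (R=-1.1667) → pose (1.6148, -5.0698, 2.5118)
step 2: θ'=1.7618 (R=-0.5000) → pose (1.4184, -4.7606, 1.7618)
step 3: θ'=1.0118 (R=1.5000) → pose (1.2174, -5.8409, 1.0118)
step 4: θ'=0.8868 (R=1.0000) → pose (1.1446, -5.9424, 0.8868)
step 5: θ'=1.7618 (R=1.1429) → pose (1.3809, -5.0033, 1.7618)

(1.3809, -5.0033, 1.7618)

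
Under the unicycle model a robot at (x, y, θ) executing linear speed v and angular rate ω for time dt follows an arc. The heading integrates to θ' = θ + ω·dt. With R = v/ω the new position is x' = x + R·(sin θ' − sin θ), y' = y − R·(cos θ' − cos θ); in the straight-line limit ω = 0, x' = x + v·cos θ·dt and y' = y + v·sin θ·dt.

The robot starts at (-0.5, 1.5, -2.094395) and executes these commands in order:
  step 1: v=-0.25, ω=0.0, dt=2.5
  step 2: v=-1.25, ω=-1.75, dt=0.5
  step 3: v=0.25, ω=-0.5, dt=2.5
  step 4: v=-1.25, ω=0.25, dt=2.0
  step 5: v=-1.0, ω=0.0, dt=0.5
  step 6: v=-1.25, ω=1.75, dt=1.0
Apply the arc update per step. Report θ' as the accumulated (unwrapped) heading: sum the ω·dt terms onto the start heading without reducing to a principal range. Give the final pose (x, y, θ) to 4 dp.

(2.9235, 0.8698, -1.9694)

step 1: θ'=-2.0944 (straight) → pose (-0.1875, 2.0413, -2.0944)
step 2: θ'=-2.9694 (R=0.7143) → pose (0.3087, 2.3878, -2.9694)
step 3: θ'=-4.2194 (R=-0.5000) → pose (-0.2174, 2.6438, -4.2194)
step 4: θ'=-3.7194 (R=-5.0000) → pose (1.4562, 0.8218, -3.7194)
step 5: θ'=-3.7194 (straight) → pose (1.8751, 0.5487, -3.7194)
step 6: θ'=-1.9694 (R=-0.7143) → pose (2.9235, 0.8698, -1.9694)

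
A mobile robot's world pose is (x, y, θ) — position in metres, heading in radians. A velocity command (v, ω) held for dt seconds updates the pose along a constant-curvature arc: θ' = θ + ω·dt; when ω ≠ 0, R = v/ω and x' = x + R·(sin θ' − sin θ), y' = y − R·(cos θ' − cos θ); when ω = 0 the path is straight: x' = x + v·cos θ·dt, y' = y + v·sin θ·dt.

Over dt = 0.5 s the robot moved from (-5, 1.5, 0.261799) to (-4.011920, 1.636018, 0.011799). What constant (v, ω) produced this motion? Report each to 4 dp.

v = 2.0000, ω = -0.5000

Δθ = 0.011799 − 0.261799 = -0.250000
ω = Δθ/dt = -0.250000/0.5 = -0.5000
R = Δx/(sin θ' − sin θ) = -4.0000
v = R·ω = -4.0000·-0.5000 = 2.0000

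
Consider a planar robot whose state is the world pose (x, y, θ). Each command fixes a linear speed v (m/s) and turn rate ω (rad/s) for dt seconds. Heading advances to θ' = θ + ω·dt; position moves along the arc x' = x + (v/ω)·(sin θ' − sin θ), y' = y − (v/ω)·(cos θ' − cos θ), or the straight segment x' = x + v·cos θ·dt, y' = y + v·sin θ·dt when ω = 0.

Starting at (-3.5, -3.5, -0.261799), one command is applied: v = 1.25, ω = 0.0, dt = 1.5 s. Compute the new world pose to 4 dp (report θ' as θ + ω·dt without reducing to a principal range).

θ' = -0.2618 + 0.0·1.5 = -0.2618
ω = 0 → straight: x' = -3.5 + 1.25·cos(-0.2618)·1.5 = -1.6889
y' = -3.5 + 1.25·sin(-0.2618)·1.5 = -3.9853

(-1.6889, -3.9853, -0.2618)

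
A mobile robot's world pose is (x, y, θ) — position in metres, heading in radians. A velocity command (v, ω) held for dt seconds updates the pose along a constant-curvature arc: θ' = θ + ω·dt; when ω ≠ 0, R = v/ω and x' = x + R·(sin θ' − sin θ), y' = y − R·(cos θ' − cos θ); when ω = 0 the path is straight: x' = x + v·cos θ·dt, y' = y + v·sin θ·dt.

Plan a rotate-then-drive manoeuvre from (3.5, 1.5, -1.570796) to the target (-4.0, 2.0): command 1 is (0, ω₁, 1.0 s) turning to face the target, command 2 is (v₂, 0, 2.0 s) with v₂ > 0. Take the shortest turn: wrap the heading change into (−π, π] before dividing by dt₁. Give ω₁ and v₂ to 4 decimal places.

heading to target = atan2(2−1.5, -4−3.5) = 3.0750
Δθ = wrap(3.0750 − -1.5708) = -1.6374; ω₁ = Δθ/dt₁ = -1.6374
distance = √((-4−3.5)² + (2−1.5)²) = 7.5166; v₂ = distance/dt₂ = 3.7583

ω₁ = -1.6374, v₂ = 3.7583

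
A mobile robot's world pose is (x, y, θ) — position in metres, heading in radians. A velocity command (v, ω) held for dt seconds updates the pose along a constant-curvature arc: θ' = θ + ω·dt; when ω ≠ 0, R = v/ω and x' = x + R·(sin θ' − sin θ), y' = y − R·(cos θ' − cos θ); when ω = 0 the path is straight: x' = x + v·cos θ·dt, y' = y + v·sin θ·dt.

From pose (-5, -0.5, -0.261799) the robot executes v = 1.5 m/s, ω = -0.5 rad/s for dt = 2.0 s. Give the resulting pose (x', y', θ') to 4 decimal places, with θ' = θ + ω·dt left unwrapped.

θ' = -0.2618 + -0.5·2.0 = -1.2618
R = v/ω = 1.5/-0.5 = -3.0000
x' = -5 + -3.0000·(sin -1.2618 − sin -0.2618) = -2.9185
y' = -0.5 − -3.0000·(cos -1.2618 − cos -0.2618) = -2.4855

(-2.9185, -2.4855, -1.2618)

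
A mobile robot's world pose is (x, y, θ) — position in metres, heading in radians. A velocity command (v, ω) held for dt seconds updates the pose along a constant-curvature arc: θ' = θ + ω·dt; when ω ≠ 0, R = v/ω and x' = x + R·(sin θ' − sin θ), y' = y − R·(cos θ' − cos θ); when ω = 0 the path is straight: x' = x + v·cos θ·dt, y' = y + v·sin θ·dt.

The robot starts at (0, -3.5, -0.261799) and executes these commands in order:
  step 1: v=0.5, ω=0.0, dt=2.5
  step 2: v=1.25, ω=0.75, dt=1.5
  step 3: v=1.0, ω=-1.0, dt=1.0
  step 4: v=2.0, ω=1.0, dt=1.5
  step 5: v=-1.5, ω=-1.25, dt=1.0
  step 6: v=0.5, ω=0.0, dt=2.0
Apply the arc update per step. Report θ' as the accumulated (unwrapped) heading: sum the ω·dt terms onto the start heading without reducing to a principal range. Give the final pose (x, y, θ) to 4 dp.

(5.9863, -2.2193, 0.1132)

step 1: θ'=-0.2618 (straight) → pose (1.2074, -3.8235, -0.2618)
step 2: θ'=0.8632 (R=1.6667) → pose (2.9053, -3.2970, 0.8632)
step 3: θ'=-0.1368 (R=-1.0000) → pose (3.8016, -2.9563, -0.1368)
step 4: θ'=1.3632 (R=2.0000) → pose (6.0314, -1.3872, 1.3632)
step 5: θ'=0.1132 (R=1.2000) → pose (4.9927, -2.3322, 0.1132)
step 6: θ'=0.1132 (straight) → pose (5.9863, -2.2193, 0.1132)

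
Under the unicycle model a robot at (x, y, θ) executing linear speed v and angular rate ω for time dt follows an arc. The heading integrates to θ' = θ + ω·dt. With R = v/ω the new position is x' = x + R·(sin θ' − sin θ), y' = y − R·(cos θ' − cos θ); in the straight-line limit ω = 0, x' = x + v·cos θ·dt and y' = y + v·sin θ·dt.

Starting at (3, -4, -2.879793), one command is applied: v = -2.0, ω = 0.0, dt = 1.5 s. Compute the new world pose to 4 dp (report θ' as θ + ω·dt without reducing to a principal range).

(5.8978, -3.2235, -2.8798)

θ' = -2.8798 + 0.0·1.5 = -2.8798
ω = 0 → straight: x' = 3 + -2.0·cos(-2.8798)·1.5 = 5.8978
y' = -4 + -2.0·sin(-2.8798)·1.5 = -3.2235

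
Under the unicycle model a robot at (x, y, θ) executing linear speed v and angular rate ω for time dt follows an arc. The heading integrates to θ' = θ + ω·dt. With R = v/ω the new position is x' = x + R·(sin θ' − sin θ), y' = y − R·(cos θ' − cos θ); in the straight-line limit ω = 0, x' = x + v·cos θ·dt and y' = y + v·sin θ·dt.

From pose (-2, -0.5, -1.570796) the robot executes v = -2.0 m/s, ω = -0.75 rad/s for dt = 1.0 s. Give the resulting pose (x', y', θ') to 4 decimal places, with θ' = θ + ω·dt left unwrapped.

(-1.2845, 1.3177, -2.3208)

θ' = -1.5708 + -0.75·1.0 = -2.3208
R = v/ω = -2.0/-0.75 = 2.6667
x' = -2 + 2.6667·(sin -2.3208 − sin -1.5708) = -1.2845
y' = -0.5 − 2.6667·(cos -2.3208 − cos -1.5708) = 1.3177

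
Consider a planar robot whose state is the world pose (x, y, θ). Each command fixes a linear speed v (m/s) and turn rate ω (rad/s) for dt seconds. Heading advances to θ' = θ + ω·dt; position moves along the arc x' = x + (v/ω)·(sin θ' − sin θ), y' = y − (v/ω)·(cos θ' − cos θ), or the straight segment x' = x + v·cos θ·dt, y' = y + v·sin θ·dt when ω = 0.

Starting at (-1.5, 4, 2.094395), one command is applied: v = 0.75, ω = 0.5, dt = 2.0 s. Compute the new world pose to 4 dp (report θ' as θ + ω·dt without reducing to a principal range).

θ' = 2.0944 + 0.5·2.0 = 3.0944
R = v/ω = 0.75/0.5 = 1.5000
x' = -1.5 + 1.5000·(sin 3.0944 − sin 2.0944) = -2.7283
y' = 4 − 1.5000·(cos 3.0944 − cos 2.0944) = 4.7483

(-2.7283, 4.7483, 3.0944)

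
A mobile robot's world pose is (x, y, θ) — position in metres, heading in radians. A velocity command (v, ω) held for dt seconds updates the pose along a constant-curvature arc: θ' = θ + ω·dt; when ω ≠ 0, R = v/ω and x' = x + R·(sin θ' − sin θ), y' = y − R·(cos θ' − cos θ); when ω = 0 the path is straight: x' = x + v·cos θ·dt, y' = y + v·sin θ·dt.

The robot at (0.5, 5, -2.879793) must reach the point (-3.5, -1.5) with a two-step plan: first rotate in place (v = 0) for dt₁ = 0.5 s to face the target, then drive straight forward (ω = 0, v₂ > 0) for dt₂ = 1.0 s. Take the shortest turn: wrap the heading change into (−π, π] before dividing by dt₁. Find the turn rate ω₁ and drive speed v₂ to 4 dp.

ω₁ = 1.5147, v₂ = 7.6322

heading to target = atan2(-1.5−5, -3.5−0.5) = -2.1225
Δθ = wrap(-2.1225 − -2.8798) = 0.7573; ω₁ = Δθ/dt₁ = 1.5147
distance = √((-3.5−0.5)² + (-1.5−5)²) = 7.6322; v₂ = distance/dt₂ = 7.6322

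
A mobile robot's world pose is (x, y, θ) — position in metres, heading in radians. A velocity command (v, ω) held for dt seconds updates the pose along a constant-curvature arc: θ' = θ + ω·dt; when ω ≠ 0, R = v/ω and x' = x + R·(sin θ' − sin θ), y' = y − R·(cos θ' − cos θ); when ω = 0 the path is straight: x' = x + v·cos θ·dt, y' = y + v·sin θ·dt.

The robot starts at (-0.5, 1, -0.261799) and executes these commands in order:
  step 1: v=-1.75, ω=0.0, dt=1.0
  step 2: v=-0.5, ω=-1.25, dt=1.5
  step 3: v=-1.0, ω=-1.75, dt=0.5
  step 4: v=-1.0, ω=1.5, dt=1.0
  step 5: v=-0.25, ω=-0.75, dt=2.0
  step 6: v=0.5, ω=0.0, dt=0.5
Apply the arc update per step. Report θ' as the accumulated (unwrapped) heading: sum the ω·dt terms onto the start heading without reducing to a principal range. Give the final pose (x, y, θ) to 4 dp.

step 1: θ'=-0.2618 (straight) → pose (-2.1904, 1.4529, -0.2618)
step 2: θ'=-2.1368 (R=0.4000) → pose (-2.4245, 2.0538, -2.1368)
step 3: θ'=-3.0118 (R=0.5714) → pose (-2.0161, 2.3140, -3.0118)
step 4: θ'=-1.5118 (R=-0.6667) → pose (-1.4369, 3.0144, -1.5118)
step 5: θ'=-3.0118 (R=0.3333) → pose (-1.1473, 3.3645, -3.0118)
step 6: θ'=-3.0118 (straight) → pose (-1.3952, 3.3322, -3.0118)

(-1.3952, 3.3322, -3.0118)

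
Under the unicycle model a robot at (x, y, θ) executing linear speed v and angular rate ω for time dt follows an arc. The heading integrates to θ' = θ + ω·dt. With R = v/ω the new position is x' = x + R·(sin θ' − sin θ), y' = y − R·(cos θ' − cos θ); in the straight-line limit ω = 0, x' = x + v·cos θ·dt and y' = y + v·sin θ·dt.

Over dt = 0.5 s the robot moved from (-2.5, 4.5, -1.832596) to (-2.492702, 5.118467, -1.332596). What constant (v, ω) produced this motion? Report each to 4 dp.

v = -1.2500, ω = 1.0000

Δθ = -1.332596 − -1.832596 = 0.500000
ω = Δθ/dt = 0.500000/0.5 = 1.0000
R = −Δy/(cos θ' − cos θ) = -1.2500
v = R·ω = -1.2500·1.0000 = -1.2500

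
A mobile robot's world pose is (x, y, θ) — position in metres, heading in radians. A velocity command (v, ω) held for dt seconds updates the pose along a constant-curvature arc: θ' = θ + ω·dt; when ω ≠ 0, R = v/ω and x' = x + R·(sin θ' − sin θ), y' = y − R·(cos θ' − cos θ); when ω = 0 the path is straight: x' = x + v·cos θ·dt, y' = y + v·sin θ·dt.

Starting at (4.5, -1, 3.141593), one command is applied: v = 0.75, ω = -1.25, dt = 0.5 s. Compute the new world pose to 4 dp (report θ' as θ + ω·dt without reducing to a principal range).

θ' = 3.1416 + -1.25·0.5 = 2.5166
R = v/ω = 0.75/-1.25 = -0.6000
x' = 4.5 + -0.6000·(sin 2.5166 − sin 3.1416) = 4.1489
y' = -1 − -0.6000·(cos 2.5166 − cos 3.1416) = -0.8866

(4.1489, -0.8866, 2.5166)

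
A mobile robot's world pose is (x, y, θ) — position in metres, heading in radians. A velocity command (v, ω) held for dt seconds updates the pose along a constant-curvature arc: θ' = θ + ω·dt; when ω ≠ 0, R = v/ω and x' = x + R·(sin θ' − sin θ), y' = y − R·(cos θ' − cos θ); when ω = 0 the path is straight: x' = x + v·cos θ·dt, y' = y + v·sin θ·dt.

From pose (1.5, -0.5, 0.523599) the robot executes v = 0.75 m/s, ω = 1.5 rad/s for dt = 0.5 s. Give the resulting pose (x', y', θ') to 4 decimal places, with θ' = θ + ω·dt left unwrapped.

(1.7281, -0.2134, 1.2736)

θ' = 0.5236 + 1.5·0.5 = 1.2736
R = v/ω = 0.75/1.5 = 0.5000
x' = 1.5 + 0.5000·(sin 1.2736 − sin 0.5236) = 1.7281
y' = -0.5 − 0.5000·(cos 1.2736 − cos 0.5236) = -0.2134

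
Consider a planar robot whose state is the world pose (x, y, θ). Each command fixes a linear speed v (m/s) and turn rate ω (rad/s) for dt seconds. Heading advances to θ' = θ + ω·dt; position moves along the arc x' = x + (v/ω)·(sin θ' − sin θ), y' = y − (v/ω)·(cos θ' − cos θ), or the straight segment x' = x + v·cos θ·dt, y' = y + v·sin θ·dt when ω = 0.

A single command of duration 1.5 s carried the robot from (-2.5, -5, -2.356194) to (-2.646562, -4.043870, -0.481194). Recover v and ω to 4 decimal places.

v = -0.7500, ω = 1.2500

Δθ = -0.481194 − -2.356194 = 1.875000
ω = Δθ/dt = 1.875000/1.5 = 1.2500
R = −Δy/(cos θ' − cos θ) = -0.6000
v = R·ω = -0.6000·1.2500 = -0.7500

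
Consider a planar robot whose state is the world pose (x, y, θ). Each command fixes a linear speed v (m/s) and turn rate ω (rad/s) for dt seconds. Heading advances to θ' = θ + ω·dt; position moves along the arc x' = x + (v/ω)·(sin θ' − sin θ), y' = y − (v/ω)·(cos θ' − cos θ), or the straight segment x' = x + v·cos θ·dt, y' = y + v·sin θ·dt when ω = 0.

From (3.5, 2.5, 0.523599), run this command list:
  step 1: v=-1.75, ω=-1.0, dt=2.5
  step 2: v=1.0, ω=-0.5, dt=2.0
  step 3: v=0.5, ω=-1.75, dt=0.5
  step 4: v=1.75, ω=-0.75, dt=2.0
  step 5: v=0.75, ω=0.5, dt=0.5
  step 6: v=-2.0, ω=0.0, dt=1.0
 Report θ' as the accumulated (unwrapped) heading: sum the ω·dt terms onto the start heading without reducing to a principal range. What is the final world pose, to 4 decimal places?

step 1: θ'=-1.9764 (R=1.7500) → pose (1.0170, 4.7060, -1.9764)
step 2: θ'=-2.9764 (R=-2.0000) → pose (-0.4919, 3.5224, -2.9764)
step 3: θ'=-3.8514 (R=-0.2857) → pose (-0.7250, 3.5875, -3.8514)
step 4: θ'=-5.3514 (R=-2.3333) → pose (-1.0774, 6.7489, -5.3514)
step 5: θ'=-5.1014 (R=1.5000) → pose (-0.8935, 7.0746, -5.1014)
step 6: θ'=-5.1014 (straight) → pose (-1.6520, 5.2241, -5.1014)

(-1.6520, 5.2241, -5.1014)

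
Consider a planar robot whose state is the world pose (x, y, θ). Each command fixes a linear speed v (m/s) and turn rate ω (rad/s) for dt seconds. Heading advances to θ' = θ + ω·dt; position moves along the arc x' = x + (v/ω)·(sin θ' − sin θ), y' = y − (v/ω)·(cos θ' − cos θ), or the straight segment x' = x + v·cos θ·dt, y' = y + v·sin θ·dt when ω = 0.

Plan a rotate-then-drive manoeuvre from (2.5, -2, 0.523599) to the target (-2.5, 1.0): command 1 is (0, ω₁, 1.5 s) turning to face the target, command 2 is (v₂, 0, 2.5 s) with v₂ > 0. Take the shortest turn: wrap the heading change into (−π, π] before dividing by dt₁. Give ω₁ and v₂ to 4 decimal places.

heading to target = atan2(1−-2, -2.5−2.5) = 2.6012
Δθ = wrap(2.6012 − 0.5236) = 2.0776; ω₁ = Δθ/dt₁ = 1.3850
distance = √((-2.5−2.5)² + (1−-2)²) = 5.8310; v₂ = distance/dt₂ = 2.3324

ω₁ = 1.3850, v₂ = 2.3324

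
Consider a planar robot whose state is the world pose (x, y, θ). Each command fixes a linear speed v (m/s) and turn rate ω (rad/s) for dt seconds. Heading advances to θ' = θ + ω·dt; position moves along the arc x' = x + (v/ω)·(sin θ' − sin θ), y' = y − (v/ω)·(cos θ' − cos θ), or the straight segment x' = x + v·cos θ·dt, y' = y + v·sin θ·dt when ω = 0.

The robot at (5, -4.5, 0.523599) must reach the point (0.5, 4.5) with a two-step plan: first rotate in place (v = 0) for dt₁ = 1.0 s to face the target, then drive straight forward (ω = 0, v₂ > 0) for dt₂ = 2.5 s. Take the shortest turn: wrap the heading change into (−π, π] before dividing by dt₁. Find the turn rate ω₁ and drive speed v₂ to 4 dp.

ω₁ = 1.5108, v₂ = 4.0249

heading to target = atan2(4.5−-4.5, 0.5−5) = 2.0344
Δθ = wrap(2.0344 − 0.5236) = 1.5108; ω₁ = Δθ/dt₁ = 1.5108
distance = √((0.5−5)² + (4.5−-4.5)²) = 10.0623; v₂ = distance/dt₂ = 4.0249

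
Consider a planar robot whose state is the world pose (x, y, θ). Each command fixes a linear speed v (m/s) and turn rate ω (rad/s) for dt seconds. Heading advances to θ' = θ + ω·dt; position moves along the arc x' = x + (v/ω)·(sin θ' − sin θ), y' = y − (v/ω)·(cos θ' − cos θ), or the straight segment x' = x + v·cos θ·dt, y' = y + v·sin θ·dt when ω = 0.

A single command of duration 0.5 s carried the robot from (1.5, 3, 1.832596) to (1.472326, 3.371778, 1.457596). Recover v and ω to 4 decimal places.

Δθ = 1.457596 − 1.832596 = -0.375000
ω = Δθ/dt = -0.375000/0.5 = -0.7500
R = −Δy/(cos θ' − cos θ) = -1.0000
v = R·ω = -1.0000·-0.7500 = 0.7500

v = 0.7500, ω = -0.7500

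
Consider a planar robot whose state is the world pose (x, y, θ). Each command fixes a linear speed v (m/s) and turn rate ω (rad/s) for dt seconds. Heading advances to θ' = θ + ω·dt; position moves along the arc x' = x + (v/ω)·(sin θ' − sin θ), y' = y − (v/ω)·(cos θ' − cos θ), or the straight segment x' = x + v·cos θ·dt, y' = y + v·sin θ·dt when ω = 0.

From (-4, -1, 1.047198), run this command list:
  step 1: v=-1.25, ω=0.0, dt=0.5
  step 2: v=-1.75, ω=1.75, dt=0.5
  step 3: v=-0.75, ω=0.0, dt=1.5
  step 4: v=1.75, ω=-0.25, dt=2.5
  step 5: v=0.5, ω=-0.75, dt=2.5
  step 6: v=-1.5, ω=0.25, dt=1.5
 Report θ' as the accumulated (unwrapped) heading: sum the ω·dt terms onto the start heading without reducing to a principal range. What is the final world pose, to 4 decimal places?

step 1: θ'=1.0472 (straight) → pose (-4.3125, -1.5413, 1.0472)
step 2: θ'=1.9222 (R=-1.0000) → pose (-4.3854, -2.3855, 1.9222)
step 3: θ'=1.9222 (straight) → pose (-3.9981, -3.4417, 1.9222)
step 4: θ'=1.2972 (R=-7.0000) → pose (-4.1655, 0.8592, 1.2972)
step 5: θ'=-0.5778 (R=-0.6667) → pose (-3.1595, 1.2375, -0.5778)
step 6: θ'=-0.2028 (R=-6.0000) → pose (-5.2281, 2.0885, -0.2028)

(-5.2281, 2.0885, -0.2028)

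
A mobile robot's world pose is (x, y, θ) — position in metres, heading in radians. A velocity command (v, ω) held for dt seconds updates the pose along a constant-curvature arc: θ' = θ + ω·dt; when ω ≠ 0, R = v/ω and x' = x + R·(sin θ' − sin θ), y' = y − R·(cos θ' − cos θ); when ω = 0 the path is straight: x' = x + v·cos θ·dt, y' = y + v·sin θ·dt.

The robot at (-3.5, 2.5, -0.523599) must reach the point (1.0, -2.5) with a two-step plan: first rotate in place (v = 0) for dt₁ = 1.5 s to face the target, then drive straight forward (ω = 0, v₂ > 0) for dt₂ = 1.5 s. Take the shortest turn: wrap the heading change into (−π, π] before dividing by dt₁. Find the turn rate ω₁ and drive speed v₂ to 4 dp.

heading to target = atan2(-2.5−2.5, 1−-3.5) = -0.8380
Δθ = wrap(-0.8380 − -0.5236) = -0.3144; ω₁ = Δθ/dt₁ = -0.2096
distance = √((1−-3.5)² + (-2.5−2.5)²) = 6.7268; v₂ = distance/dt₂ = 4.4845

ω₁ = -0.2096, v₂ = 4.4845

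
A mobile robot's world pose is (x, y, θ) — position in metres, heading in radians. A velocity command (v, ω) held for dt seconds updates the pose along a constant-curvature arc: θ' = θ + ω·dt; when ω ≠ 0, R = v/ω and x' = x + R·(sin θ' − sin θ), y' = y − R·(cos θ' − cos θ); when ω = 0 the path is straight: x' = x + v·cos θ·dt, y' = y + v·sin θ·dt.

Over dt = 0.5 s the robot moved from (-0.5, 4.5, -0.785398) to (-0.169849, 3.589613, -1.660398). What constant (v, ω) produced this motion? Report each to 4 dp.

Δθ = -1.660398 − -0.785398 = -0.875000
ω = Δθ/dt = -0.875000/0.5 = -1.7500
R = −Δy/(cos θ' − cos θ) = -1.1429
v = R·ω = -1.1429·-1.7500 = 2.0000

v = 2.0000, ω = -1.7500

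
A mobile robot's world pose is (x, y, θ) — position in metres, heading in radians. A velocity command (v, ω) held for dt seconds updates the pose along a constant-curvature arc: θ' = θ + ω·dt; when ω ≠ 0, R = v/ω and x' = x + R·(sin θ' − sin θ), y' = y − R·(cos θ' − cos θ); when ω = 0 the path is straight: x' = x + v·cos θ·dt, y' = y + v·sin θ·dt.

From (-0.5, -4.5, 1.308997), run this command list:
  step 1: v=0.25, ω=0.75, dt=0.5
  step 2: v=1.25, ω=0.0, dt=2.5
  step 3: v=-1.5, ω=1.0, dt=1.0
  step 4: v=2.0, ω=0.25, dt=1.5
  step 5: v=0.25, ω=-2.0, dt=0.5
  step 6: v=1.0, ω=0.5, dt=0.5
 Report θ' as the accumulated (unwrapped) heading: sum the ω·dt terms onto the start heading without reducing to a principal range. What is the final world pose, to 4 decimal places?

(-3.2775, -1.1777, 2.3090)

step 1: θ'=1.6840 (R=0.3333) → pose (-0.4908, -4.3761, 1.6840)
step 2: θ'=1.6840 (straight) → pose (-0.8438, -1.2711, 1.6840)
step 3: θ'=2.6840 (R=-1.5000) → pose (-0.0161, -2.4473, 2.6840)
step 4: θ'=3.0590 (R=8.0000) → pose (-2.8904, -1.6515, 3.0590)
step 5: θ'=2.0590 (R=-0.1250) → pose (-2.9905, -1.5856, 2.0590)
step 6: θ'=2.3090 (R=2.0000) → pose (-3.2775, -1.1777, 2.3090)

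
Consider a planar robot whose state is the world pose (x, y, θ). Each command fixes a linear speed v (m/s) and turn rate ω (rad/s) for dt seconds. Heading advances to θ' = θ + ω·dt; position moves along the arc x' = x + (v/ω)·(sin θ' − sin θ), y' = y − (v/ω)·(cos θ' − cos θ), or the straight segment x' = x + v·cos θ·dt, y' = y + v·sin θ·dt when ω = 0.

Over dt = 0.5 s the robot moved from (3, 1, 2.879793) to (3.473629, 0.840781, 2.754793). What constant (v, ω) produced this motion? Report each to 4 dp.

v = -1.0000, ω = -0.2500

Δθ = 2.754793 − 2.879793 = -0.125000
ω = Δθ/dt = -0.125000/0.5 = -0.2500
R = Δx/(sin θ' − sin θ) = 4.0000
v = R·ω = 4.0000·-0.2500 = -1.0000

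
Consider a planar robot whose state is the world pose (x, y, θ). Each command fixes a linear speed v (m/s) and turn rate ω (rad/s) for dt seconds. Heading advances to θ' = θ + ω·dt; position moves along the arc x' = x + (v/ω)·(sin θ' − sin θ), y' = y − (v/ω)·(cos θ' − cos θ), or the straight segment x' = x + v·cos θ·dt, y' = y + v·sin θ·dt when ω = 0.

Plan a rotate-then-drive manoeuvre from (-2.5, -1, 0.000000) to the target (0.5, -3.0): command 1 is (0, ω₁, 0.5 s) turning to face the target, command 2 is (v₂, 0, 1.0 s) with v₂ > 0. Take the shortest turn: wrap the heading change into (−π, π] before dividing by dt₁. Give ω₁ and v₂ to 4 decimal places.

heading to target = atan2(-3−-1, 0.5−-2.5) = -0.5880
Δθ = wrap(-0.5880 − 0.0000) = -0.5880; ω₁ = Δθ/dt₁ = -1.1760
distance = √((0.5−-2.5)² + (-3−-1)²) = 3.6056; v₂ = distance/dt₂ = 3.6056

ω₁ = -1.1760, v₂ = 3.6056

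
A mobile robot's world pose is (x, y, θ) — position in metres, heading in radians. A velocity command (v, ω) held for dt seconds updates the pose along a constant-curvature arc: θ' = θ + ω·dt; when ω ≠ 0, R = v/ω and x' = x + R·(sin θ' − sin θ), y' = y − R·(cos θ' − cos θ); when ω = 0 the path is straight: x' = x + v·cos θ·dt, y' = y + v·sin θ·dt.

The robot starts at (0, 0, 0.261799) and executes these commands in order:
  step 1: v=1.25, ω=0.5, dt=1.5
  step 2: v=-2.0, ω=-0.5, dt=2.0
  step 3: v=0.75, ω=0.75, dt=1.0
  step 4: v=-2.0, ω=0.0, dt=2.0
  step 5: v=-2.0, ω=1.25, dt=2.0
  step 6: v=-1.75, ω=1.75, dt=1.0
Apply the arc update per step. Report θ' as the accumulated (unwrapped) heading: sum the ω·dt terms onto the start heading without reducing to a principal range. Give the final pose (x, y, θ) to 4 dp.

(-1.9557, -4.7324, 5.0118)

step 1: θ'=1.0118 (R=2.5000) → pose (1.4724, 1.0890, 1.0118)
step 2: θ'=0.0118 (R=4.0000) → pose (-1.8715, -0.7894, 0.0118)
step 3: θ'=0.7618 (R=1.0000) → pose (-1.1931, -0.5131, 0.7618)
step 4: θ'=0.7618 (straight) → pose (-4.0875, -3.2740, 0.7618)
step 5: θ'=3.2618 (R=-1.6000) → pose (-2.7913, -6.0202, 3.2618)
step 6: θ'=5.0118 (R=-1.0000) → pose (-1.9557, -4.7324, 5.0118)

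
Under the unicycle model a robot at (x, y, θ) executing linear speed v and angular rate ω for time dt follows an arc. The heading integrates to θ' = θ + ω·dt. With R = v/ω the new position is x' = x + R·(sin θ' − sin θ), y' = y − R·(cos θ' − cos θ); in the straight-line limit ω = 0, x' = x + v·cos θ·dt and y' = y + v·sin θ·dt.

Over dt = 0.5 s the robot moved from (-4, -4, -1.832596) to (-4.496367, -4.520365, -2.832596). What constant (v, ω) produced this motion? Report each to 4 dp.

v = 1.5000, ω = -2.0000

Δθ = -2.832596 − -1.832596 = -1.000000
ω = Δθ/dt = -1.000000/0.5 = -2.0000
R = −Δy/(cos θ' − cos θ) = -0.7500
v = R·ω = -0.7500·-2.0000 = 1.5000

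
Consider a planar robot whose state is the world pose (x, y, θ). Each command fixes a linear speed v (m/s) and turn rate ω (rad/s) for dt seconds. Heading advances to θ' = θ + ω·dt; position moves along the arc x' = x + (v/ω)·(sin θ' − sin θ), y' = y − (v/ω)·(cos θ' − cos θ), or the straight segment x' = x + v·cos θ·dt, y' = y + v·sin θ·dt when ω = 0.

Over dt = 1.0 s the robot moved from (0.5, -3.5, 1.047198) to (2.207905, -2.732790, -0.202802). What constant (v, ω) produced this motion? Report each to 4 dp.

Δθ = -0.202802 − 1.047198 = -1.250000
ω = Δθ/dt = -1.250000/1.0 = -1.2500
R = Δx/(sin θ' − sin θ) = -1.6000
v = R·ω = -1.6000·-1.2500 = 2.0000

v = 2.0000, ω = -1.2500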